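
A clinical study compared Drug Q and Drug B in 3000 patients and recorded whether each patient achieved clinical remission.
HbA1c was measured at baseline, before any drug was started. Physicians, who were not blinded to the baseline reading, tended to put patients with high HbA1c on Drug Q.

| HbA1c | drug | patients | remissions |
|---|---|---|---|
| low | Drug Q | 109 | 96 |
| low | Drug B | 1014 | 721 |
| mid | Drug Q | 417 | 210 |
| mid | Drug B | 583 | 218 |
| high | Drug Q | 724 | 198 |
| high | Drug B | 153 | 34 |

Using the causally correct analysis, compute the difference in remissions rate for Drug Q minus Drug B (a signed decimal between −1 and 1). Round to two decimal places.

+0.12

Drug Q is higher inside every HbA1c stratum but Drug B is higher in aggregate. Whether to stratify depends on how HbA1c relates to the drug.
Nothing the drug does changes HbA1c; the imbalance is an allocation artefact. With HbA1c also predicting the outcome, the pooled figure is confounded, and the within-stratum comparison is the causal one.
Adjusting over the population distribution of HbA1c: 0.374·(0.881−0.711) + 0.333·(0.504−0.374) + 0.292·(0.273−0.222) = +0.122.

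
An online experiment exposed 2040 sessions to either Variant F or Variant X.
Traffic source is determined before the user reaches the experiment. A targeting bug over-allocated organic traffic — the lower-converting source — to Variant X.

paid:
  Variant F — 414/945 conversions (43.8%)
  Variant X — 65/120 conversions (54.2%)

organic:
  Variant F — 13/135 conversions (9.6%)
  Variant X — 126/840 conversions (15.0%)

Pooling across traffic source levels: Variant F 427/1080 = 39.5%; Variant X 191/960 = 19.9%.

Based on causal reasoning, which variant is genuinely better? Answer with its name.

The stratified and pooled comparisons disagree (Variant X wins within each traffic source; Variant F wins overall), so the answer turns on the causal role of traffic source.
Traffic source differs across variants for reasons unrelated to any effect of the variant itself, and it separately predicts the outcome — a classic confounder. We must compare within traffic source levels.
Within each level — paid: 43.8% vs 54.2%; organic: 9.6% vs 15.0% — Variant X is higher every time.

Variant X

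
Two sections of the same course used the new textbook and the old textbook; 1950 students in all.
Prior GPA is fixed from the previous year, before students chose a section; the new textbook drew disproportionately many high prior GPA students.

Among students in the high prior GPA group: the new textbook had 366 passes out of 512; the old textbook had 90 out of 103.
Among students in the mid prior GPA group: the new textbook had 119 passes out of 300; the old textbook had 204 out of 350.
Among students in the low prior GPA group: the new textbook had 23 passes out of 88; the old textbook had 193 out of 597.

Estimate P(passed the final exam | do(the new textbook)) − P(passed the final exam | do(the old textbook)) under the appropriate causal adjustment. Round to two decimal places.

-0.13

Nothing the teaching method does changes prior GPA band; the imbalance is an allocation artefact. With prior GPA band also predicting the outcome, the pooled figure is confounded, and the within-stratum comparison is the causal one.
Adjusting over the population distribution of prior GPA band: 0.315·(0.715−0.874) + 0.333·(0.397−0.583) + 0.351·(0.261−0.323) = -0.134.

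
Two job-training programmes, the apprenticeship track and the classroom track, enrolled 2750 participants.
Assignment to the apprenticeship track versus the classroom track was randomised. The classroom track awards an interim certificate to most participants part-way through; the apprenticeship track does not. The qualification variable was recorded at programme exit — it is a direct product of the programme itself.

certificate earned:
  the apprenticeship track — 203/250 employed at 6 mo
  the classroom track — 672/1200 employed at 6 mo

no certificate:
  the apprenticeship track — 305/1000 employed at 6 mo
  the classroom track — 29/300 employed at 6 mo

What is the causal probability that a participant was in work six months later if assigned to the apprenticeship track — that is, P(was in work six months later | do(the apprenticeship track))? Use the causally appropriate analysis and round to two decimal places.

0.41

The distribution of qualification attained during the programme is itself part of what the programme does — it is an intermediate outcome. Holding it fixed would remove that part of the effect; the total effect is the pooled difference.
So P(outcome | do(the apprenticeship track)) is just the pooled rate for the apprenticeship track: 508/1250 = 0.406.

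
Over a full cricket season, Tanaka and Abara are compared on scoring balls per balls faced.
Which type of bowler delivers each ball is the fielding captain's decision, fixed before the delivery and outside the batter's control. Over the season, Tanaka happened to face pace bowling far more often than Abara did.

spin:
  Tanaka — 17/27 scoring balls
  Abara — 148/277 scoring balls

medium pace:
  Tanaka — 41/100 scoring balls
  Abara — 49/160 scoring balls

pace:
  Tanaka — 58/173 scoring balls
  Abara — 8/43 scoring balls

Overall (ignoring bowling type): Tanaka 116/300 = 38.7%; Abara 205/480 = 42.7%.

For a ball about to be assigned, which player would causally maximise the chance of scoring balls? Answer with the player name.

Tanaka

Nothing the player does changes bowling type; the imbalance is an allocation artefact. With bowling type also predicting the outcome, the pooled figure is confounded, and the within-stratum comparison is the causal one.
Within each level — spin: 63.0% vs 53.4%; medium pace: 41.0% vs 30.6%; pace: 33.5% vs 18.6% — Tanaka is higher every time.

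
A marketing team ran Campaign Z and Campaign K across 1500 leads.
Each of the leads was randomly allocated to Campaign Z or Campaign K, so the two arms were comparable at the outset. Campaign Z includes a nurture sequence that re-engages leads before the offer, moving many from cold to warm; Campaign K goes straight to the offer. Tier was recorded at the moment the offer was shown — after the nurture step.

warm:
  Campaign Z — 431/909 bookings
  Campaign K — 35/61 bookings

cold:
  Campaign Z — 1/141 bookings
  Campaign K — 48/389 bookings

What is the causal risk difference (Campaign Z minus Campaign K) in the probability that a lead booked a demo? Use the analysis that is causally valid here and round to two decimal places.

Engagement tier is recorded after the campaign and is itself shifted by it — it sits on the causal path from campaign to outcome. Conditioning on a mediator would strip out part of the effect we want; the pooled comparison gives the total causal effect.
The causal difference is the pooled difference: 0.411 − 0.184 = +0.227.

+0.23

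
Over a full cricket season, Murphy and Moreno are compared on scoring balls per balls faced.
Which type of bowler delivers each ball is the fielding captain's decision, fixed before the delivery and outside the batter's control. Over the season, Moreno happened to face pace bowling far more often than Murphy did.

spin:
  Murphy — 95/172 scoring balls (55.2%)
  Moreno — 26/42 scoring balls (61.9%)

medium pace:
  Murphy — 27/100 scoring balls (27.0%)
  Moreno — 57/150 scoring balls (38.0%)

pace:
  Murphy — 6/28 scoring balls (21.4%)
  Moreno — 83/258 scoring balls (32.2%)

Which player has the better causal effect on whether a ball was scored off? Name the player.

Moreno

The stratified and pooled comparisons disagree (Moreno wins within each bowling type; Murphy wins overall), so the answer turns on the causal role of bowling type.
Bowling type is set before the player has any effect — it is not caused by the player — and it independently drives the outcome. That makes it a confounder, so the causal comparison is within bowling type levels.
Within each level — spin: 55.2% vs 61.9%; medium pace: 27.0% vs 38.0%; pace: 21.4% vs 32.2% — Moreno is higher every time.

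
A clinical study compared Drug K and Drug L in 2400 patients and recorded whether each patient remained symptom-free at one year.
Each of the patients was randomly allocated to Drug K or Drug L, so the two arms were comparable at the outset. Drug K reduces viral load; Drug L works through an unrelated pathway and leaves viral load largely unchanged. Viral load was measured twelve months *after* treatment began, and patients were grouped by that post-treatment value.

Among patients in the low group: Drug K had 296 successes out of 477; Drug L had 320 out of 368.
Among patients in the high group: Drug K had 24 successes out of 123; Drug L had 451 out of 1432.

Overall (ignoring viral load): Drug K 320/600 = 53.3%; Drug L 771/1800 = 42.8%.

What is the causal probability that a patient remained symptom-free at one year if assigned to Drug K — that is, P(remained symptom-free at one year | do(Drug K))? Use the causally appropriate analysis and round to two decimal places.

0.53

Viral load is downstream of the drug. One should not condition on a consequence of treatment, so the overall rates are the right comparison.
So P(outcome | do(Drug K)) is just the pooled rate for Drug K: 320/600 = 0.533.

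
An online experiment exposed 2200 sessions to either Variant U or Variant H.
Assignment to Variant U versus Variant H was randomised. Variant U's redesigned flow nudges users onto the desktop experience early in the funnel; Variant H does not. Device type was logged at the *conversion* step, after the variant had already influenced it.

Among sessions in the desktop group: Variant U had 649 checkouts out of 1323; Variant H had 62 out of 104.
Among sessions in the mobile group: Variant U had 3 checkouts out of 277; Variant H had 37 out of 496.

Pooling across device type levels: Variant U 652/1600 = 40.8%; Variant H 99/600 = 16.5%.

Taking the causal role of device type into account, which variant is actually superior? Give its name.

Device type is recorded after the variant and is itself shifted by it — it sits on the causal path from variant to outcome. Conditioning on a mediator would strip out part of the effect we want; the pooled comparison gives the total causal effect.
Pooled: Variant U 40.8% vs Variant H 16.5%; Variant U is higher overall.

Variant U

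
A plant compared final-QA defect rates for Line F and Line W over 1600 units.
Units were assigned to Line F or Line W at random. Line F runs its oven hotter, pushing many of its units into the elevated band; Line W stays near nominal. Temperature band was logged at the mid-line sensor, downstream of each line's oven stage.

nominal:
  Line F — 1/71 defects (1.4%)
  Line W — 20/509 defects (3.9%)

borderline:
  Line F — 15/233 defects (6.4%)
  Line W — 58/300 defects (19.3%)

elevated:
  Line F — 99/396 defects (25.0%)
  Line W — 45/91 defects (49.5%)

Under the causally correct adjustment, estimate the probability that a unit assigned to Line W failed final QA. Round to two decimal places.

0.14

Stratifying would compare lines among units the lines themselves sorted into in-process temperature band groups — a form of selection on an intermediate. The unconditioned pooled rates give the total causal effect.
So P(outcome | do(Line W)) is just the pooled rate for Line W: 123/900 = 0.137.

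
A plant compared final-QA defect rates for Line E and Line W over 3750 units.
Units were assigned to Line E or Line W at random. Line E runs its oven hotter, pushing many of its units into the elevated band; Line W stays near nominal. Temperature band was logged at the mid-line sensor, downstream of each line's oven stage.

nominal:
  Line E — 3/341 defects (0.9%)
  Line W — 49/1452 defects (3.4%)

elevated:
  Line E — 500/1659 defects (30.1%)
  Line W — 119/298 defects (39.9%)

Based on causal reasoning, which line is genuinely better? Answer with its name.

Line E is lower inside every in-process temperature band stratum but Line W is lower in aggregate. Whether to stratify depends on how in-process temperature band relates to the line.
The distribution of in-process temperature band is itself part of what the line does — it is an intermediate outcome. Holding it fixed would remove that part of the effect; the total effect is the pooled difference.
Pooled: Line E 25.1% vs Line W 9.6%; Line W is lower overall.

Line W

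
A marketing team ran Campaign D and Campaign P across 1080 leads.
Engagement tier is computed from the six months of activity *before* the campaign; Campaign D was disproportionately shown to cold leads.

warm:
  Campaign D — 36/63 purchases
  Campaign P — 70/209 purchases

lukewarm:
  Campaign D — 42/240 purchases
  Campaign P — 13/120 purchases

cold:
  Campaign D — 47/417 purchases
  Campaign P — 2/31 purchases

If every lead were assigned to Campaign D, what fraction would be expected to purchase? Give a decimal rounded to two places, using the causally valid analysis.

Within every engagement tier level Campaign D has the higher rate, yet pooled Campaign P does — Simpson's reversal.
Nothing the campaign does changes engagement tier; the imbalance is an allocation artefact. With engagement tier also predicting the outcome, the pooled figure is confounded, and the within-stratum comparison is the causal one.
Standardising Campaign D to the population engagement tier mix: 0.252·36/63 + 0.333·42/240 + 0.415·47/417 = 0.249.

0.25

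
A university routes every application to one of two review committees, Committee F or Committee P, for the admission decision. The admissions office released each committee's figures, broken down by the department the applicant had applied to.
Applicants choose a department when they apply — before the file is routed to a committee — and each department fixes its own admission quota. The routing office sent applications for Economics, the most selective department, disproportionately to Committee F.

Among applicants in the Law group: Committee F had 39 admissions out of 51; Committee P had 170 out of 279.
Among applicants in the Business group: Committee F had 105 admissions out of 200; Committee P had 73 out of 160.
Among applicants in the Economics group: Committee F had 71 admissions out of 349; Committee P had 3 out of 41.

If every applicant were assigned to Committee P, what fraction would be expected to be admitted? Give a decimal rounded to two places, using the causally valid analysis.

0.36

Since department is a pre-existing factor (not a product of the review committee) and it affects the outcome on its own, it is a confounder. The stratified rates, not the pooled rate, identify the causal effect.
Standardising Committee P to the population department mix: 0.306·170/279 + 0.333·73/160 + 0.361·3/41 = 0.365.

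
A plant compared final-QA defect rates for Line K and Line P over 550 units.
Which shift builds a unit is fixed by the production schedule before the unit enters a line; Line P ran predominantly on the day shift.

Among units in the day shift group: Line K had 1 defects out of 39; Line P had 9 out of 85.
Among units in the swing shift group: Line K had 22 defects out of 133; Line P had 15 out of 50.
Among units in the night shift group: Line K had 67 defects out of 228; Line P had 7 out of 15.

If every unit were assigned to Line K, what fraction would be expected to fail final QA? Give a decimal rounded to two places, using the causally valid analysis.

Line K is lower inside every shift stratum but Line P is lower in aggregate. Whether to stratify depends on how shift relates to the line.
Nothing the line does changes shift; the imbalance is an allocation artefact. With shift also predicting the outcome, the pooled figure is confounded, and the within-stratum comparison is the causal one.
Standardising Line K to the population shift mix: 0.225·1/39 + 0.333·22/133 + 0.442·67/228 = 0.191.

0.19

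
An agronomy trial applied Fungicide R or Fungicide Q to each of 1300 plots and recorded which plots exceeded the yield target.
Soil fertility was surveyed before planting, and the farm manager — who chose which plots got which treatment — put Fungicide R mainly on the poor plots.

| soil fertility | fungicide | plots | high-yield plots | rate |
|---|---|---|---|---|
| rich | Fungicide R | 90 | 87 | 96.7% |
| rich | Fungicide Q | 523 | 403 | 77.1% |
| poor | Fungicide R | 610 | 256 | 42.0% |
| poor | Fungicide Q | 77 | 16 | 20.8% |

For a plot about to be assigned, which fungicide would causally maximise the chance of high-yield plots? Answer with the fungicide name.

Soil fertility is set before the fungicide has any effect — it is not caused by the fungicide — and it independently drives the outcome. That makes it a confounder, so the causal comparison is within soil fertility levels.
Within each level — rich: 96.7% vs 77.1%; poor: 42.0% vs 20.8% — Fungicide R is higher every time.

Fungicide R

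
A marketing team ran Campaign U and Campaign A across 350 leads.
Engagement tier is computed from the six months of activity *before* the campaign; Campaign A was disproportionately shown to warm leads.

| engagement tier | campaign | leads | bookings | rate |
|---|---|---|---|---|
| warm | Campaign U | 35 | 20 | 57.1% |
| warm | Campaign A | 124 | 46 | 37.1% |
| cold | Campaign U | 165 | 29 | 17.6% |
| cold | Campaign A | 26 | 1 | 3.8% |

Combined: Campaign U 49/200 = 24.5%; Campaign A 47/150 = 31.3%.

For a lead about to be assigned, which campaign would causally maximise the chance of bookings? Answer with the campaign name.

Campaign U

Engagement tier is set before the campaign has any effect — it is not caused by the campaign — and it independently drives the outcome. That makes it a confounder, so the causal comparison is within engagement tier levels.
Within each level — warm: 57.1% vs 37.1%; cold: 17.6% vs 3.8% — Campaign U is higher every time.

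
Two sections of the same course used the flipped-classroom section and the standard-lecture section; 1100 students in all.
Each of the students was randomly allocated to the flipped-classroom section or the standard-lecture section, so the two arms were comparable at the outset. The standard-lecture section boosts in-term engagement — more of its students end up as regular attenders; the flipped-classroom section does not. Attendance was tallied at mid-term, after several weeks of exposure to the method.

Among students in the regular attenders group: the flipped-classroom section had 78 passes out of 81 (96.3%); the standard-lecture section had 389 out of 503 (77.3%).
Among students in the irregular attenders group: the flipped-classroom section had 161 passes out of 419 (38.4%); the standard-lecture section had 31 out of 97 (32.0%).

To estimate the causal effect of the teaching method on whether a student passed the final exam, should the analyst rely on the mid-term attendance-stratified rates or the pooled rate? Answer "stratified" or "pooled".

Because the teaching method influences mid-term attendance, mid-term attendance is a post-treatment mediator, not a confounder. Stratifying on it would bias the estimate; the causal effect is the crude pooled difference.
Pooled: the flipped-classroom section 47.8% vs the standard-lecture section 70.0%; the standard-lecture section is higher overall.

pooled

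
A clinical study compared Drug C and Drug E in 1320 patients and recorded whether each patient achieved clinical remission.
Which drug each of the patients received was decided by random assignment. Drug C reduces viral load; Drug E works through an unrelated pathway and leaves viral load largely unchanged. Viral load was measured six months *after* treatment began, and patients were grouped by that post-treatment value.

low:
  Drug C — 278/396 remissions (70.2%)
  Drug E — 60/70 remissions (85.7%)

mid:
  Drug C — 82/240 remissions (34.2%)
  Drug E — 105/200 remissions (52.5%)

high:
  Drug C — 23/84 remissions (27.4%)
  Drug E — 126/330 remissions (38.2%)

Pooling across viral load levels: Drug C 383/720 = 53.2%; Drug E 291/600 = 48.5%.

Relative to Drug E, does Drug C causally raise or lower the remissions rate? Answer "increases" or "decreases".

Viral load is downstream of the drug. One should not condition on a consequence of treatment, so the overall rates are the right comparison.
Pooled: Drug C 53.2% vs Drug E 48.5%; Drug C is higher overall.

increases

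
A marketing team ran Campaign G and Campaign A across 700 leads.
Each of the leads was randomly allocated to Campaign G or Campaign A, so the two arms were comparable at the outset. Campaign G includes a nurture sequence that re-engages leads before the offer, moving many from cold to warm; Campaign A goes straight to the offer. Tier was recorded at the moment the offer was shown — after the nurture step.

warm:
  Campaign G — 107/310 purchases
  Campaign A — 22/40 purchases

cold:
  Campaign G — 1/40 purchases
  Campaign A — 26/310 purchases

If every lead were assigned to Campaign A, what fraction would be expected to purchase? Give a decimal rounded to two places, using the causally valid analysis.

0.14

Engagement tier is downstream of the campaign. One should not condition on a consequence of treatment, so the overall rates are the right comparison.
So P(outcome | do(Campaign A)) is just the pooled rate for Campaign A: 48/350 = 0.137.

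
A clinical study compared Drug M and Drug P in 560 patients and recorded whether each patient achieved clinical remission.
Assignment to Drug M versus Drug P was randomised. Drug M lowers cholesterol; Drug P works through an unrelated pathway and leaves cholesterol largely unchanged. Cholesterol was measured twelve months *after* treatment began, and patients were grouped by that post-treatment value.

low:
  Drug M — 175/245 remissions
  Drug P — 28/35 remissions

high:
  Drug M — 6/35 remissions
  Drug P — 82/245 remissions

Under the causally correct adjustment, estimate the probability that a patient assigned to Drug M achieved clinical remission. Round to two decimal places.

0.65

Cholesterol here is a post-treatment variable shaped by the drug; conditioning on it would introduce bias rather than remove it. The overall comparison is the causal one.
So P(outcome | do(Drug M)) is just the pooled rate for Drug M: 181/280 = 0.646.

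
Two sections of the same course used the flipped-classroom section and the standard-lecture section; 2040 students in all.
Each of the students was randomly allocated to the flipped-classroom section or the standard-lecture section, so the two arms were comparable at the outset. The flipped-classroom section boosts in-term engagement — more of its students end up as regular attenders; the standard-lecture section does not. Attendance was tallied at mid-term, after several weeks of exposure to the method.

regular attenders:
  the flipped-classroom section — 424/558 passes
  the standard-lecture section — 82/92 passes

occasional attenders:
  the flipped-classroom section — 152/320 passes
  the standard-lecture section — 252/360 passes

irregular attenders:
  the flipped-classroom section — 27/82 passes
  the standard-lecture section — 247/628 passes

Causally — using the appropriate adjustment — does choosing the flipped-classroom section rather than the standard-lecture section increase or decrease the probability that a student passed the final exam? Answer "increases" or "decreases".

increases

Mid-term attendance is recorded after the teaching method and is itself shifted by it — it sits on the causal path from teaching method to outcome. Conditioning on a mediator would strip out part of the effect we want; the pooled comparison gives the total causal effect.
Pooled: the flipped-classroom section 62.8% vs the standard-lecture section 53.8%; the flipped-classroom section is higher overall.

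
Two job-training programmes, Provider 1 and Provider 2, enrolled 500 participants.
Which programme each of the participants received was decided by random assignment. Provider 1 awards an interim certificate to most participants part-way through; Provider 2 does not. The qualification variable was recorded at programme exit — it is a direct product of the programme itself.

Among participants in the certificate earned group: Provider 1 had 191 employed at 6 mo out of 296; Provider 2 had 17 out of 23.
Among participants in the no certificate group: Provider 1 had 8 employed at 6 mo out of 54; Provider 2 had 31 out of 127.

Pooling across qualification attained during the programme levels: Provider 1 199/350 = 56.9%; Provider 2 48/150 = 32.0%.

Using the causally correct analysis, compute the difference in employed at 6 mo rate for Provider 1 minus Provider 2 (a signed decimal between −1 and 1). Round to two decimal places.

Qualification attained during the programme here is a post-treatment variable shaped by the programme; conditioning on it would introduce bias rather than remove it. The overall comparison is the causal one.
The causal difference is the pooled difference: 0.569 − 0.320 = +0.249.

+0.25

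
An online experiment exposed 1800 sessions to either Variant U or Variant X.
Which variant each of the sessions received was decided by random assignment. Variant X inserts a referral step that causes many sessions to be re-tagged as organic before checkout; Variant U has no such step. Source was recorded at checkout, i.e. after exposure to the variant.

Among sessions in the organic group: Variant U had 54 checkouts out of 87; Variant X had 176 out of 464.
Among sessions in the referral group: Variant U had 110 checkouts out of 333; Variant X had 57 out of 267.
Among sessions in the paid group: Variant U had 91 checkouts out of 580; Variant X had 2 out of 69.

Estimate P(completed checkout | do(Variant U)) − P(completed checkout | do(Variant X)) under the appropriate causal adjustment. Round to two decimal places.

-0.04

Variant U is higher inside every traffic source stratum but Variant X is higher in aggregate. Whether to stratify depends on how traffic source relates to the variant.
Traffic source is downstream of the variant. One should not condition on a consequence of treatment, so the overall rates are the right comparison.
The causal difference is the pooled difference: 0.255 − 0.294 = -0.039.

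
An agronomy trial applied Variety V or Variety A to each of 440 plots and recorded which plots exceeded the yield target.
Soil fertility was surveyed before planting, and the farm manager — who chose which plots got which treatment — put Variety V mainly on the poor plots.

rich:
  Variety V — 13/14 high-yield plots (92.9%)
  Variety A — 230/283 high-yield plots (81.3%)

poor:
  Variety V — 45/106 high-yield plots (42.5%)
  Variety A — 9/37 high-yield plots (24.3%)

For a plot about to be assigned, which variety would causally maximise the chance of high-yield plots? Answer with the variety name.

Within every soil fertility level Variety V has the higher rate, yet pooled Variety A does — Simpson's reversal.
Here soil fertility is a common cause — it drives both which variety a case falls under and the outcome. The crude comparison mixes populations; the stratum-specific rates are the causally relevant ones.
Within each level — rich: 92.9% vs 81.3%; poor: 42.5% vs 24.3% — Variety V is higher every time.

Variety V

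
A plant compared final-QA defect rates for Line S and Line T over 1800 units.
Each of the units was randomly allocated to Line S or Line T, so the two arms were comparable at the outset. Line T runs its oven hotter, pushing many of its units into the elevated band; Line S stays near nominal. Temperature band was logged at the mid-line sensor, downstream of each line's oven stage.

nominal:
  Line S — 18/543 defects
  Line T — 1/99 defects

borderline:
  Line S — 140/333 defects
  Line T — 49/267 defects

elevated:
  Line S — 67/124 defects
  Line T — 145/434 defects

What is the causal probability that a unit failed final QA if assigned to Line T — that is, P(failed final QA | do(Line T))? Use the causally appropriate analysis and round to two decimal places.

Within every in-process temperature band level Line T has the lower rate, yet pooled Line S does — Simpson's reversal.
In-process temperature band is recorded after the line and is itself shifted by it — it sits on the causal path from line to outcome. Conditioning on a mediator would strip out part of the effect we want; the pooled comparison gives the total causal effect.
So P(outcome | do(Line T)) is just the pooled rate for Line T: 195/800 = 0.244.

0.24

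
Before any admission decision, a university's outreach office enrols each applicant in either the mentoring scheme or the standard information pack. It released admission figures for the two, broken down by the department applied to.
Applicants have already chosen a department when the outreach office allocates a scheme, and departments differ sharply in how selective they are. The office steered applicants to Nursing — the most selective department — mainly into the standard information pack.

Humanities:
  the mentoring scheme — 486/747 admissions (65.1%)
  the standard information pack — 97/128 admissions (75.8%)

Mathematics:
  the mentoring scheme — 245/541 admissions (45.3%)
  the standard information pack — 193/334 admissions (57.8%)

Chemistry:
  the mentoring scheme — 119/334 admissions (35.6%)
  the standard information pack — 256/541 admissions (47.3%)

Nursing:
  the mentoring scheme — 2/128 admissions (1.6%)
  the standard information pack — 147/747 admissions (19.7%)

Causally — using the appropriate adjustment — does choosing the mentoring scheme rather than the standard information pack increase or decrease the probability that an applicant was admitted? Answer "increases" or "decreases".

decreases

Nothing the outreach scheme does changes department; the imbalance is an allocation artefact. With department also predicting the outcome, the pooled figure is confounded, and the within-stratum comparison is the causal one.
Within each level — Humanities: 65.1% vs 75.8%; Mathematics: 45.3% vs 57.8%; Chemistry: 35.6% vs 47.3%; Nursing: 1.6% vs 19.7% — the standard information pack is higher every time.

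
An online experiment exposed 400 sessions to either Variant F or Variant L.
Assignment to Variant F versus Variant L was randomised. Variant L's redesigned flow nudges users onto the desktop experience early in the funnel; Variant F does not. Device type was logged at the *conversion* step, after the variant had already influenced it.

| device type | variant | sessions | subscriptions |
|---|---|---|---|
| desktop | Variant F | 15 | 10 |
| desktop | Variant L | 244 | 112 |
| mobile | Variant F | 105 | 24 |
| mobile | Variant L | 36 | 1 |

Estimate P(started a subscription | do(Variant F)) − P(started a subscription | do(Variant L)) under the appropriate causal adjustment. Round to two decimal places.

Variant F is higher inside every device type stratum but Variant L is higher in aggregate. Whether to stratify depends on how device type relates to the variant.
The distribution of device type is itself part of what the variant does — it is an intermediate outcome. Holding it fixed would remove that part of the effect; the total effect is the pooled difference.
The causal difference is the pooled difference: 0.283 − 0.404 = -0.120.

-0.12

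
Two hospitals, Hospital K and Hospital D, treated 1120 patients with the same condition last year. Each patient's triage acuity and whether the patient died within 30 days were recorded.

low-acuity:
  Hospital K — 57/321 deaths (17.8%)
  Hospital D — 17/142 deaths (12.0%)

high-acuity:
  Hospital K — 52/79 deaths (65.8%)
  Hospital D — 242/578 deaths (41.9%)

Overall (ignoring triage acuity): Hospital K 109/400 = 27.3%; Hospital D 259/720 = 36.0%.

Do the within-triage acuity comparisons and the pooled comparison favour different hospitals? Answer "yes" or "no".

yes

Within each triage acuity level (low-acuity 17.8% vs 12.0%; high-acuity 65.8% vs 41.9%), Hospital D has the lower rate every time. Pooled: 27.3% vs 36.0% — Hospital K has the lower rate overall. The two comparisons disagree.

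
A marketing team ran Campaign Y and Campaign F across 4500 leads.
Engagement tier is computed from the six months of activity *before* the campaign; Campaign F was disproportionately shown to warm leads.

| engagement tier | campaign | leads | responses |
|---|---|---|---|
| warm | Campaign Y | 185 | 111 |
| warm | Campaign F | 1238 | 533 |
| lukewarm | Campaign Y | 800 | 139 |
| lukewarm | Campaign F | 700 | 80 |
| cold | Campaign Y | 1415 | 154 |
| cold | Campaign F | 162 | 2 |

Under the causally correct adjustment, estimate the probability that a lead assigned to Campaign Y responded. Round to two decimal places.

Campaign Y is higher inside every engagement tier stratum but Campaign F is higher in aggregate. Whether to stratify depends on how engagement tier relates to the campaign.
Engagement tier satisfies the back-door criterion: it is not a descendant of the campaign, and it blocks the spurious path from campaign to outcome. Adjusting for it (i.e., using the within-engagement tier rates) gives the causal effect.
Standardising Campaign Y to the population engagement tier mix: 0.316·111/185 + 0.333·139/800 + 0.350·154/1415 = 0.286.

0.29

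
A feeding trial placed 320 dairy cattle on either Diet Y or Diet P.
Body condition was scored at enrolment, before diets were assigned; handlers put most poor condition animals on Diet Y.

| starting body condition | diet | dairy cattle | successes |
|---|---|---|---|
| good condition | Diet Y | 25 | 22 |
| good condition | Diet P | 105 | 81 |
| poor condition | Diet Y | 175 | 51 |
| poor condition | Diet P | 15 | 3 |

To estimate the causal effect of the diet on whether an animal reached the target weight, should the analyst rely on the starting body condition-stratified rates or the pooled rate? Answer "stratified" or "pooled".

Within every starting body condition level Diet Y has the higher rate, yet pooled Diet P does — Simpson's reversal.
Nothing the diet does changes starting body condition; the imbalance is an allocation artefact. With starting body condition also predicting the outcome, the pooled figure is confounded, and the within-stratum comparison is the causal one.
Within each level — good condition: 88.0% vs 77.1%; poor condition: 29.1% vs 20.0% — Diet Y is higher every time.

stratified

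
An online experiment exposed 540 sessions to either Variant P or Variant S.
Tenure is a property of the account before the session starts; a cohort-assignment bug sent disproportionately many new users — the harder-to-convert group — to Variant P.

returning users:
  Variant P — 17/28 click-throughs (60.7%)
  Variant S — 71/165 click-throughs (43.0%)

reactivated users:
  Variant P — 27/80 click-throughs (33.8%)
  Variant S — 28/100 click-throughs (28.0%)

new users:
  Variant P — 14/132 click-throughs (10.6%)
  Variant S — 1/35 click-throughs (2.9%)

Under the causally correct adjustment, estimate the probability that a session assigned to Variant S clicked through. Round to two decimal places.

0.26

The user tenure-specific comparison favours Variant P throughout, but the pooled figures favour Variant S. The question is whether to condition on user tenure.
User tenure is set before the variant has any effect — it is not caused by the variant — and it independently drives the outcome. That makes it a confounder, so the causal comparison is within user tenure levels.
Standardising Variant S to the population user tenure mix: 0.357·71/165 + 0.333·28/100 + 0.309·1/35 = 0.256.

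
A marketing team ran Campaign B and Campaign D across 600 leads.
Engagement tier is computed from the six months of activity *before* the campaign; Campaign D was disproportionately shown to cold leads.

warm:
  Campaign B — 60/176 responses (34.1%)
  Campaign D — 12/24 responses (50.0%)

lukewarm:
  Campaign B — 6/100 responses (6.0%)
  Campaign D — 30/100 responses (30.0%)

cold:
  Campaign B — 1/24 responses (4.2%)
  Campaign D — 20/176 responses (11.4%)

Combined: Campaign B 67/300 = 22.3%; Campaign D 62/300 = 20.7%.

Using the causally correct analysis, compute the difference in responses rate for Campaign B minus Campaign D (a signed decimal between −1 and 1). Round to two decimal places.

-0.16

Within every engagement tier level Campaign D has the higher rate, yet pooled Campaign B does — Simpson's reversal.
Engagement tier is set before the campaign has any effect — it is not caused by the campaign — and it independently drives the outcome. That makes it a confounder, so the causal comparison is within engagement tier levels.
Adjusting over the population distribution of engagement tier: 0.333·(0.341−0.500) + 0.333·(0.060−0.300) + 0.333·(0.042−0.114) = -0.157.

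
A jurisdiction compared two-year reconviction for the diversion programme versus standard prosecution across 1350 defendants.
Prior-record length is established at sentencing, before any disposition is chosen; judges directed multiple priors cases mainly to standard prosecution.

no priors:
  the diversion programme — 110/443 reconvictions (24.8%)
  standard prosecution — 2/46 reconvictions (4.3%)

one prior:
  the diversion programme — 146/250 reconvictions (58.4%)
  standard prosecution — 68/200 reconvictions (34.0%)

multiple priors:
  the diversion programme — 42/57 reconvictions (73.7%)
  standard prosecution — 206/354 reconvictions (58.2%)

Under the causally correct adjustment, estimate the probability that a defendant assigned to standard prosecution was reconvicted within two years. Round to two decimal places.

The stratified and pooled comparisons disagree (standard prosecution wins within each prior-record length; the diversion programme wins overall), so the answer turns on the causal role of prior-record length.
Prior-record length differs across dispositions for reasons unrelated to any effect of the disposition itself, and it separately predicts the outcome — a classic confounder. We must compare within prior-record length levels.
Standardising standard prosecution to the population prior-record length mix: 0.362·2/46 + 0.333·68/200 + 0.304·206/354 = 0.306.

0.31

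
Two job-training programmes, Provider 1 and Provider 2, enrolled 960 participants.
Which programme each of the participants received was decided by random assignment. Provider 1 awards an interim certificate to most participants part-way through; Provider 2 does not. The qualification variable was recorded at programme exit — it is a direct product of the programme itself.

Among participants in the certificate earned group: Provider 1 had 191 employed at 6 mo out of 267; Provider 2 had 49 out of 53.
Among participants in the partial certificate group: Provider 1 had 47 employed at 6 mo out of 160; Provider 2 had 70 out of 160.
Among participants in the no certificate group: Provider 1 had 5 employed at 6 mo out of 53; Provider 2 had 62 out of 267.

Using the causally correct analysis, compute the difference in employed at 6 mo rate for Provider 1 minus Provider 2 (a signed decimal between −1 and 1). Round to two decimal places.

The distribution of qualification attained during the programme is itself part of what the programme does — it is an intermediate outcome. Holding it fixed would remove that part of the effect; the total effect is the pooled difference.
The causal difference is the pooled difference: 0.506 − 0.377 = +0.129.

+0.13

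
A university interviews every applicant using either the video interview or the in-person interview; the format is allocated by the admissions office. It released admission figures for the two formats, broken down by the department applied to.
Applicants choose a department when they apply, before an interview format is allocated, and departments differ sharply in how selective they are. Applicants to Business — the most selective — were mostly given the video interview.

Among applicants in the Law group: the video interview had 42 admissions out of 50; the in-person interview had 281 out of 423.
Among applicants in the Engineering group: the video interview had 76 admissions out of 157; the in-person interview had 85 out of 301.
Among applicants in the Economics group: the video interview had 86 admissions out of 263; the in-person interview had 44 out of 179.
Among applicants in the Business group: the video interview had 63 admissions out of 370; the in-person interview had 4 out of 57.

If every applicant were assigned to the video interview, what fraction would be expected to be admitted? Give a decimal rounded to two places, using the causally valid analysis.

0.46

Within every department level the video interview has the higher rate, yet pooled the in-person interview does — Simpson's reversal.
Department is set before the interview format has any effect — it is not caused by the interview format — and it independently drives the outcome. That makes it a confounder, so the causal comparison is within department levels.
Standardising the video interview to the population department mix: 0.263·42/50 + 0.254·76/157 + 0.246·86/263 + 0.237·63/370 = 0.465.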